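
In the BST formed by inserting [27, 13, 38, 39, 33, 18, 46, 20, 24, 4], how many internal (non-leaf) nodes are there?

Tree built from: [27, 13, 38, 39, 33, 18, 46, 20, 24, 4]
Tree (level-order array): [27, 13, 38, 4, 18, 33, 39, None, None, None, 20, None, None, None, 46, None, 24]
Rule: An internal node has at least one child.
Per-node child counts:
  node 27: 2 child(ren)
  node 13: 2 child(ren)
  node 4: 0 child(ren)
  node 18: 1 child(ren)
  node 20: 1 child(ren)
  node 24: 0 child(ren)
  node 38: 2 child(ren)
  node 33: 0 child(ren)
  node 39: 1 child(ren)
  node 46: 0 child(ren)
Matching nodes: [27, 13, 18, 20, 38, 39]
Count of internal (non-leaf) nodes: 6


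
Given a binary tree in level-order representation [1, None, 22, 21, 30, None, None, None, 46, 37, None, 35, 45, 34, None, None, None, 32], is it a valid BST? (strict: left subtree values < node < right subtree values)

Level-order array: [1, None, 22, 21, 30, None, None, None, 46, 37, None, 35, 45, 34, None, None, None, 32]
Validate using subtree bounds (lo, hi): at each node, require lo < value < hi,
then recurse left with hi=value and right with lo=value.
Preorder trace (stopping at first violation):
  at node 1 with bounds (-inf, +inf): OK
  at node 22 with bounds (1, +inf): OK
  at node 21 with bounds (1, 22): OK
  at node 30 with bounds (22, +inf): OK
  at node 46 with bounds (30, +inf): OK
  at node 37 with bounds (30, 46): OK
  at node 35 with bounds (30, 37): OK
  at node 34 with bounds (30, 35): OK
  at node 32 with bounds (30, 34): OK
  at node 45 with bounds (37, 46): OK
No violation found at any node.
Result: Valid BST


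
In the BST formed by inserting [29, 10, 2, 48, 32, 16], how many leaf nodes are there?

Tree built from: [29, 10, 2, 48, 32, 16]
Tree (level-order array): [29, 10, 48, 2, 16, 32]
Rule: A leaf has 0 children.
Per-node child counts:
  node 29: 2 child(ren)
  node 10: 2 child(ren)
  node 2: 0 child(ren)
  node 16: 0 child(ren)
  node 48: 1 child(ren)
  node 32: 0 child(ren)
Matching nodes: [2, 16, 32]
Count of leaf nodes: 3


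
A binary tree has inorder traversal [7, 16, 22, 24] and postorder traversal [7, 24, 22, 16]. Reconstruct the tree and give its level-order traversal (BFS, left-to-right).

Inorder:   [7, 16, 22, 24]
Postorder: [7, 24, 22, 16]
Algorithm: postorder visits root last, so walk postorder right-to-left;
each value is the root of the current inorder slice — split it at that
value, recurse on the right subtree first, then the left.
Recursive splits:
  root=16; inorder splits into left=[7], right=[22, 24]
  root=22; inorder splits into left=[], right=[24]
  root=24; inorder splits into left=[], right=[]
  root=7; inorder splits into left=[], right=[]
Reconstructed level-order: [16, 7, 22, 24]


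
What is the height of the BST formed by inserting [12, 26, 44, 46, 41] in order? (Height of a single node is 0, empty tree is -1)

Insertion order: [12, 26, 44, 46, 41]
Tree (level-order array): [12, None, 26, None, 44, 41, 46]
Compute height bottom-up (empty subtree = -1):
  height(41) = 1 + max(-1, -1) = 0
  height(46) = 1 + max(-1, -1) = 0
  height(44) = 1 + max(0, 0) = 1
  height(26) = 1 + max(-1, 1) = 2
  height(12) = 1 + max(-1, 2) = 3
Height = 3


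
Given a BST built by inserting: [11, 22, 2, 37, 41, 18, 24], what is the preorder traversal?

Tree insertion order: [11, 22, 2, 37, 41, 18, 24]
Tree (level-order array): [11, 2, 22, None, None, 18, 37, None, None, 24, 41]
Preorder traversal: [11, 2, 22, 18, 37, 24, 41]


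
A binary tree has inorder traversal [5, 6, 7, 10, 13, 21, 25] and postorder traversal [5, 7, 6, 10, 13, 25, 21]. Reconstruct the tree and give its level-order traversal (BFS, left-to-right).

Inorder:   [5, 6, 7, 10, 13, 21, 25]
Postorder: [5, 7, 6, 10, 13, 25, 21]
Algorithm: postorder visits root last, so walk postorder right-to-left;
each value is the root of the current inorder slice — split it at that
value, recurse on the right subtree first, then the left.
Recursive splits:
  root=21; inorder splits into left=[5, 6, 7, 10, 13], right=[25]
  root=25; inorder splits into left=[], right=[]
  root=13; inorder splits into left=[5, 6, 7, 10], right=[]
  root=10; inorder splits into left=[5, 6, 7], right=[]
  root=6; inorder splits into left=[5], right=[7]
  root=7; inorder splits into left=[], right=[]
  root=5; inorder splits into left=[], right=[]
Reconstructed level-order: [21, 13, 25, 10, 6, 5, 7]


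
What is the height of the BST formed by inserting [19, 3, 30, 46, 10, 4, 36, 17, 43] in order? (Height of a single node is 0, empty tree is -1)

Insertion order: [19, 3, 30, 46, 10, 4, 36, 17, 43]
Tree (level-order array): [19, 3, 30, None, 10, None, 46, 4, 17, 36, None, None, None, None, None, None, 43]
Compute height bottom-up (empty subtree = -1):
  height(4) = 1 + max(-1, -1) = 0
  height(17) = 1 + max(-1, -1) = 0
  height(10) = 1 + max(0, 0) = 1
  height(3) = 1 + max(-1, 1) = 2
  height(43) = 1 + max(-1, -1) = 0
  height(36) = 1 + max(-1, 0) = 1
  height(46) = 1 + max(1, -1) = 2
  height(30) = 1 + max(-1, 2) = 3
  height(19) = 1 + max(2, 3) = 4
Height = 4


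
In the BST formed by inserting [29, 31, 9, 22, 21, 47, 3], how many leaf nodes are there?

Tree built from: [29, 31, 9, 22, 21, 47, 3]
Tree (level-order array): [29, 9, 31, 3, 22, None, 47, None, None, 21]
Rule: A leaf has 0 children.
Per-node child counts:
  node 29: 2 child(ren)
  node 9: 2 child(ren)
  node 3: 0 child(ren)
  node 22: 1 child(ren)
  node 21: 0 child(ren)
  node 31: 1 child(ren)
  node 47: 0 child(ren)
Matching nodes: [3, 21, 47]
Count of leaf nodes: 3


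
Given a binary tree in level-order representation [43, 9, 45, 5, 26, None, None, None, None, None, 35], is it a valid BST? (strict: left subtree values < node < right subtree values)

Level-order array: [43, 9, 45, 5, 26, None, None, None, None, None, 35]
Validate using subtree bounds (lo, hi): at each node, require lo < value < hi,
then recurse left with hi=value and right with lo=value.
Preorder trace (stopping at first violation):
  at node 43 with bounds (-inf, +inf): OK
  at node 9 with bounds (-inf, 43): OK
  at node 5 with bounds (-inf, 9): OK
  at node 26 with bounds (9, 43): OK
  at node 35 with bounds (26, 43): OK
  at node 45 with bounds (43, +inf): OK
No violation found at any node.
Result: Valid BST


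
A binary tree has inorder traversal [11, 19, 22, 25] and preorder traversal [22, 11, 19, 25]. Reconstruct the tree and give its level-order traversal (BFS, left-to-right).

Inorder:  [11, 19, 22, 25]
Preorder: [22, 11, 19, 25]
Algorithm: preorder visits root first, so consume preorder in order;
for each root, split the current inorder slice at that value into
left-subtree inorder and right-subtree inorder, then recurse.
Recursive splits:
  root=22; inorder splits into left=[11, 19], right=[25]
  root=11; inorder splits into left=[], right=[19]
  root=19; inorder splits into left=[], right=[]
  root=25; inorder splits into left=[], right=[]
Reconstructed level-order: [22, 11, 25, 19]


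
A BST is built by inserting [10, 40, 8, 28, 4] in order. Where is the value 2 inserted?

Starting tree (level order): [10, 8, 40, 4, None, 28]
Insertion path: 10 -> 8 -> 4
Result: insert 2 as left child of 4
Final tree (level order): [10, 8, 40, 4, None, 28, None, 2]


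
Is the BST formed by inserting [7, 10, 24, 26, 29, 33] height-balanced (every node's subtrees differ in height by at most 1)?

Tree (level-order array): [7, None, 10, None, 24, None, 26, None, 29, None, 33]
Definition: a tree is height-balanced if, at every node, |h(left) - h(right)| <= 1 (empty subtree has height -1).
Bottom-up per-node check:
  node 33: h_left=-1, h_right=-1, diff=0 [OK], height=0
  node 29: h_left=-1, h_right=0, diff=1 [OK], height=1
  node 26: h_left=-1, h_right=1, diff=2 [FAIL (|-1-1|=2 > 1)], height=2
  node 24: h_left=-1, h_right=2, diff=3 [FAIL (|-1-2|=3 > 1)], height=3
  node 10: h_left=-1, h_right=3, diff=4 [FAIL (|-1-3|=4 > 1)], height=4
  node 7: h_left=-1, h_right=4, diff=5 [FAIL (|-1-4|=5 > 1)], height=5
Node 26 violates the condition: |-1 - 1| = 2 > 1.
Result: Not balanced


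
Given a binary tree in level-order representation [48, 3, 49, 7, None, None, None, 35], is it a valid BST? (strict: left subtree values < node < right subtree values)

Level-order array: [48, 3, 49, 7, None, None, None, 35]
Validate using subtree bounds (lo, hi): at each node, require lo < value < hi,
then recurse left with hi=value and right with lo=value.
Preorder trace (stopping at first violation):
  at node 48 with bounds (-inf, +inf): OK
  at node 3 with bounds (-inf, 48): OK
  at node 7 with bounds (-inf, 3): VIOLATION
Node 7 violates its bound: not (-inf < 7 < 3).
Result: Not a valid BST


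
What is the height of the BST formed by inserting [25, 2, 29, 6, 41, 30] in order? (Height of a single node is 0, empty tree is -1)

Insertion order: [25, 2, 29, 6, 41, 30]
Tree (level-order array): [25, 2, 29, None, 6, None, 41, None, None, 30]
Compute height bottom-up (empty subtree = -1):
  height(6) = 1 + max(-1, -1) = 0
  height(2) = 1 + max(-1, 0) = 1
  height(30) = 1 + max(-1, -1) = 0
  height(41) = 1 + max(0, -1) = 1
  height(29) = 1 + max(-1, 1) = 2
  height(25) = 1 + max(1, 2) = 3
Height = 3


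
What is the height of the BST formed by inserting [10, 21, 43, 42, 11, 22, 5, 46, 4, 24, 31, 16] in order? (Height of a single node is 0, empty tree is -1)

Insertion order: [10, 21, 43, 42, 11, 22, 5, 46, 4, 24, 31, 16]
Tree (level-order array): [10, 5, 21, 4, None, 11, 43, None, None, None, 16, 42, 46, None, None, 22, None, None, None, None, 24, None, 31]
Compute height bottom-up (empty subtree = -1):
  height(4) = 1 + max(-1, -1) = 0
  height(5) = 1 + max(0, -1) = 1
  height(16) = 1 + max(-1, -1) = 0
  height(11) = 1 + max(-1, 0) = 1
  height(31) = 1 + max(-1, -1) = 0
  height(24) = 1 + max(-1, 0) = 1
  height(22) = 1 + max(-1, 1) = 2
  height(42) = 1 + max(2, -1) = 3
  height(46) = 1 + max(-1, -1) = 0
  height(43) = 1 + max(3, 0) = 4
  height(21) = 1 + max(1, 4) = 5
  height(10) = 1 + max(1, 5) = 6
Height = 6


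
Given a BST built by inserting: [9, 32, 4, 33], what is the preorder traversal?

Tree insertion order: [9, 32, 4, 33]
Tree (level-order array): [9, 4, 32, None, None, None, 33]
Preorder traversal: [9, 4, 32, 33]


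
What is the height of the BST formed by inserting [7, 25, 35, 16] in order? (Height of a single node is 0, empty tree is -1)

Insertion order: [7, 25, 35, 16]
Tree (level-order array): [7, None, 25, 16, 35]
Compute height bottom-up (empty subtree = -1):
  height(16) = 1 + max(-1, -1) = 0
  height(35) = 1 + max(-1, -1) = 0
  height(25) = 1 + max(0, 0) = 1
  height(7) = 1 + max(-1, 1) = 2
Height = 2


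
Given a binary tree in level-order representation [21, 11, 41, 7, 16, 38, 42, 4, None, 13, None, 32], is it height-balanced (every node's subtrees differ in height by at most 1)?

Tree (level-order array): [21, 11, 41, 7, 16, 38, 42, 4, None, 13, None, 32]
Definition: a tree is height-balanced if, at every node, |h(left) - h(right)| <= 1 (empty subtree has height -1).
Bottom-up per-node check:
  node 4: h_left=-1, h_right=-1, diff=0 [OK], height=0
  node 7: h_left=0, h_right=-1, diff=1 [OK], height=1
  node 13: h_left=-1, h_right=-1, diff=0 [OK], height=0
  node 16: h_left=0, h_right=-1, diff=1 [OK], height=1
  node 11: h_left=1, h_right=1, diff=0 [OK], height=2
  node 32: h_left=-1, h_right=-1, diff=0 [OK], height=0
  node 38: h_left=0, h_right=-1, diff=1 [OK], height=1
  node 42: h_left=-1, h_right=-1, diff=0 [OK], height=0
  node 41: h_left=1, h_right=0, diff=1 [OK], height=2
  node 21: h_left=2, h_right=2, diff=0 [OK], height=3
All nodes satisfy the balance condition.
Result: Balanced


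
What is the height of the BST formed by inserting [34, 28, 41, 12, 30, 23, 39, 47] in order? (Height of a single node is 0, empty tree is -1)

Insertion order: [34, 28, 41, 12, 30, 23, 39, 47]
Tree (level-order array): [34, 28, 41, 12, 30, 39, 47, None, 23]
Compute height bottom-up (empty subtree = -1):
  height(23) = 1 + max(-1, -1) = 0
  height(12) = 1 + max(-1, 0) = 1
  height(30) = 1 + max(-1, -1) = 0
  height(28) = 1 + max(1, 0) = 2
  height(39) = 1 + max(-1, -1) = 0
  height(47) = 1 + max(-1, -1) = 0
  height(41) = 1 + max(0, 0) = 1
  height(34) = 1 + max(2, 1) = 3
Height = 3


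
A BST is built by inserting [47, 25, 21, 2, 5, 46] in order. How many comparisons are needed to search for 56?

Search path for 56: 47
Found: False
Comparisons: 1


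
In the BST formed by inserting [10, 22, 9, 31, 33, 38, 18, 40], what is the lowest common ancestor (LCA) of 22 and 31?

Tree insertion order: [10, 22, 9, 31, 33, 38, 18, 40]
Tree (level-order array): [10, 9, 22, None, None, 18, 31, None, None, None, 33, None, 38, None, 40]
In a BST, the LCA of p=22, q=31 is the first node v on the
root-to-leaf path with p <= v <= q (go left if both < v, right if both > v).
Walk from root:
  at 10: both 22 and 31 > 10, go right
  at 22: 22 <= 22 <= 31, this is the LCA
LCA = 22


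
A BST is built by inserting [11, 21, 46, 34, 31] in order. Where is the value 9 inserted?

Starting tree (level order): [11, None, 21, None, 46, 34, None, 31]
Insertion path: 11
Result: insert 9 as left child of 11
Final tree (level order): [11, 9, 21, None, None, None, 46, 34, None, 31]


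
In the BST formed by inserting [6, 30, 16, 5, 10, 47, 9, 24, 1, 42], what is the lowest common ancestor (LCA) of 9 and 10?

Tree insertion order: [6, 30, 16, 5, 10, 47, 9, 24, 1, 42]
Tree (level-order array): [6, 5, 30, 1, None, 16, 47, None, None, 10, 24, 42, None, 9]
In a BST, the LCA of p=9, q=10 is the first node v on the
root-to-leaf path with p <= v <= q (go left if both < v, right if both > v).
Walk from root:
  at 6: both 9 and 10 > 6, go right
  at 30: both 9 and 10 < 30, go left
  at 16: both 9 and 10 < 16, go left
  at 10: 9 <= 10 <= 10, this is the LCA
LCA = 10


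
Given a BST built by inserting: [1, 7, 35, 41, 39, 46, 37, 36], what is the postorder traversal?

Tree insertion order: [1, 7, 35, 41, 39, 46, 37, 36]
Tree (level-order array): [1, None, 7, None, 35, None, 41, 39, 46, 37, None, None, None, 36]
Postorder traversal: [36, 37, 39, 46, 41, 35, 7, 1]


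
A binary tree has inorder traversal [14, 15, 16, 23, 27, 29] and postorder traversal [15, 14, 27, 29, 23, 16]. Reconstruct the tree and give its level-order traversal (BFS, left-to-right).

Inorder:   [14, 15, 16, 23, 27, 29]
Postorder: [15, 14, 27, 29, 23, 16]
Algorithm: postorder visits root last, so walk postorder right-to-left;
each value is the root of the current inorder slice — split it at that
value, recurse on the right subtree first, then the left.
Recursive splits:
  root=16; inorder splits into left=[14, 15], right=[23, 27, 29]
  root=23; inorder splits into left=[], right=[27, 29]
  root=29; inorder splits into left=[27], right=[]
  root=27; inorder splits into left=[], right=[]
  root=14; inorder splits into left=[], right=[15]
  root=15; inorder splits into left=[], right=[]
Reconstructed level-order: [16, 14, 23, 15, 29, 27]


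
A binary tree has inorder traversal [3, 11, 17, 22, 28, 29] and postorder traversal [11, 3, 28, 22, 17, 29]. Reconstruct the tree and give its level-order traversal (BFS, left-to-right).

Inorder:   [3, 11, 17, 22, 28, 29]
Postorder: [11, 3, 28, 22, 17, 29]
Algorithm: postorder visits root last, so walk postorder right-to-left;
each value is the root of the current inorder slice — split it at that
value, recurse on the right subtree first, then the left.
Recursive splits:
  root=29; inorder splits into left=[3, 11, 17, 22, 28], right=[]
  root=17; inorder splits into left=[3, 11], right=[22, 28]
  root=22; inorder splits into left=[], right=[28]
  root=28; inorder splits into left=[], right=[]
  root=3; inorder splits into left=[], right=[11]
  root=11; inorder splits into left=[], right=[]
Reconstructed level-order: [29, 17, 3, 22, 11, 28]


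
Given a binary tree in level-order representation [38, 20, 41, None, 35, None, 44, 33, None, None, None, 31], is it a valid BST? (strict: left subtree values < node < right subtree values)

Level-order array: [38, 20, 41, None, 35, None, 44, 33, None, None, None, 31]
Validate using subtree bounds (lo, hi): at each node, require lo < value < hi,
then recurse left with hi=value and right with lo=value.
Preorder trace (stopping at first violation):
  at node 38 with bounds (-inf, +inf): OK
  at node 20 with bounds (-inf, 38): OK
  at node 35 with bounds (20, 38): OK
  at node 33 with bounds (20, 35): OK
  at node 31 with bounds (20, 33): OK
  at node 41 with bounds (38, +inf): OK
  at node 44 with bounds (41, +inf): OK
No violation found at any node.
Result: Valid BST


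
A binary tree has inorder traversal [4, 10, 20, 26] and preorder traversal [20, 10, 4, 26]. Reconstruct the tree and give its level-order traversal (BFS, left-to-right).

Inorder:  [4, 10, 20, 26]
Preorder: [20, 10, 4, 26]
Algorithm: preorder visits root first, so consume preorder in order;
for each root, split the current inorder slice at that value into
left-subtree inorder and right-subtree inorder, then recurse.
Recursive splits:
  root=20; inorder splits into left=[4, 10], right=[26]
  root=10; inorder splits into left=[4], right=[]
  root=4; inorder splits into left=[], right=[]
  root=26; inorder splits into left=[], right=[]
Reconstructed level-order: [20, 10, 26, 4]


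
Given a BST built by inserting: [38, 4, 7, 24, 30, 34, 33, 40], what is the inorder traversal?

Tree insertion order: [38, 4, 7, 24, 30, 34, 33, 40]
Tree (level-order array): [38, 4, 40, None, 7, None, None, None, 24, None, 30, None, 34, 33]
Inorder traversal: [4, 7, 24, 30, 33, 34, 38, 40]


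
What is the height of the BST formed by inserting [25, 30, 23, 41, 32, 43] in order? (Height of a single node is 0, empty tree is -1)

Insertion order: [25, 30, 23, 41, 32, 43]
Tree (level-order array): [25, 23, 30, None, None, None, 41, 32, 43]
Compute height bottom-up (empty subtree = -1):
  height(23) = 1 + max(-1, -1) = 0
  height(32) = 1 + max(-1, -1) = 0
  height(43) = 1 + max(-1, -1) = 0
  height(41) = 1 + max(0, 0) = 1
  height(30) = 1 + max(-1, 1) = 2
  height(25) = 1 + max(0, 2) = 3
Height = 3


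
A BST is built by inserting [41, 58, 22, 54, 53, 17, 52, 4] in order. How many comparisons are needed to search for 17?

Search path for 17: 41 -> 22 -> 17
Found: True
Comparisons: 3


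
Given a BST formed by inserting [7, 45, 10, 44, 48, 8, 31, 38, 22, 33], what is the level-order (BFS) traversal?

Tree insertion order: [7, 45, 10, 44, 48, 8, 31, 38, 22, 33]
Tree (level-order array): [7, None, 45, 10, 48, 8, 44, None, None, None, None, 31, None, 22, 38, None, None, 33]
BFS from the root, enqueuing left then right child of each popped node:
  queue [7] -> pop 7, enqueue [45], visited so far: [7]
  queue [45] -> pop 45, enqueue [10, 48], visited so far: [7, 45]
  queue [10, 48] -> pop 10, enqueue [8, 44], visited so far: [7, 45, 10]
  queue [48, 8, 44] -> pop 48, enqueue [none], visited so far: [7, 45, 10, 48]
  queue [8, 44] -> pop 8, enqueue [none], visited so far: [7, 45, 10, 48, 8]
  queue [44] -> pop 44, enqueue [31], visited so far: [7, 45, 10, 48, 8, 44]
  queue [31] -> pop 31, enqueue [22, 38], visited so far: [7, 45, 10, 48, 8, 44, 31]
  queue [22, 38] -> pop 22, enqueue [none], visited so far: [7, 45, 10, 48, 8, 44, 31, 22]
  queue [38] -> pop 38, enqueue [33], visited so far: [7, 45, 10, 48, 8, 44, 31, 22, 38]
  queue [33] -> pop 33, enqueue [none], visited so far: [7, 45, 10, 48, 8, 44, 31, 22, 38, 33]
Result: [7, 45, 10, 48, 8, 44, 31, 22, 38, 33]


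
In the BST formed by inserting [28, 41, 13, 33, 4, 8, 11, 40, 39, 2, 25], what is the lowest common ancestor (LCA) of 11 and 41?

Tree insertion order: [28, 41, 13, 33, 4, 8, 11, 40, 39, 2, 25]
Tree (level-order array): [28, 13, 41, 4, 25, 33, None, 2, 8, None, None, None, 40, None, None, None, 11, 39]
In a BST, the LCA of p=11, q=41 is the first node v on the
root-to-leaf path with p <= v <= q (go left if both < v, right if both > v).
Walk from root:
  at 28: 11 <= 28 <= 41, this is the LCA
LCA = 28


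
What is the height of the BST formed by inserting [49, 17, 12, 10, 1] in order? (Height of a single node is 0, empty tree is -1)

Insertion order: [49, 17, 12, 10, 1]
Tree (level-order array): [49, 17, None, 12, None, 10, None, 1]
Compute height bottom-up (empty subtree = -1):
  height(1) = 1 + max(-1, -1) = 0
  height(10) = 1 + max(0, -1) = 1
  height(12) = 1 + max(1, -1) = 2
  height(17) = 1 + max(2, -1) = 3
  height(49) = 1 + max(3, -1) = 4
Height = 4


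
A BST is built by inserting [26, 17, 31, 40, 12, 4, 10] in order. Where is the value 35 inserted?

Starting tree (level order): [26, 17, 31, 12, None, None, 40, 4, None, None, None, None, 10]
Insertion path: 26 -> 31 -> 40
Result: insert 35 as left child of 40
Final tree (level order): [26, 17, 31, 12, None, None, 40, 4, None, 35, None, None, 10]


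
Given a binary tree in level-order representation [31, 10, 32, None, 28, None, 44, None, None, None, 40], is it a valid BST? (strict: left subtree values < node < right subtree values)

Level-order array: [31, 10, 32, None, 28, None, 44, None, None, None, 40]
Validate using subtree bounds (lo, hi): at each node, require lo < value < hi,
then recurse left with hi=value and right with lo=value.
Preorder trace (stopping at first violation):
  at node 31 with bounds (-inf, +inf): OK
  at node 10 with bounds (-inf, 31): OK
  at node 28 with bounds (10, 31): OK
  at node 32 with bounds (31, +inf): OK
  at node 44 with bounds (32, +inf): OK
  at node 40 with bounds (44, +inf): VIOLATION
Node 40 violates its bound: not (44 < 40 < +inf).
Result: Not a valid BST


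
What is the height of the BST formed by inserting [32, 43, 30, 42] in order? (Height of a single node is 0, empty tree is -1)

Insertion order: [32, 43, 30, 42]
Tree (level-order array): [32, 30, 43, None, None, 42]
Compute height bottom-up (empty subtree = -1):
  height(30) = 1 + max(-1, -1) = 0
  height(42) = 1 + max(-1, -1) = 0
  height(43) = 1 + max(0, -1) = 1
  height(32) = 1 + max(0, 1) = 2
Height = 2


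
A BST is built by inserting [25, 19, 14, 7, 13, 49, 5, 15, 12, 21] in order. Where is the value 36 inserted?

Starting tree (level order): [25, 19, 49, 14, 21, None, None, 7, 15, None, None, 5, 13, None, None, None, None, 12]
Insertion path: 25 -> 49
Result: insert 36 as left child of 49
Final tree (level order): [25, 19, 49, 14, 21, 36, None, 7, 15, None, None, None, None, 5, 13, None, None, None, None, 12]


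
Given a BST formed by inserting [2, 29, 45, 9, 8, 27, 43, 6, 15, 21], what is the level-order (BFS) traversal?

Tree insertion order: [2, 29, 45, 9, 8, 27, 43, 6, 15, 21]
Tree (level-order array): [2, None, 29, 9, 45, 8, 27, 43, None, 6, None, 15, None, None, None, None, None, None, 21]
BFS from the root, enqueuing left then right child of each popped node:
  queue [2] -> pop 2, enqueue [29], visited so far: [2]
  queue [29] -> pop 29, enqueue [9, 45], visited so far: [2, 29]
  queue [9, 45] -> pop 9, enqueue [8, 27], visited so far: [2, 29, 9]
  queue [45, 8, 27] -> pop 45, enqueue [43], visited so far: [2, 29, 9, 45]
  queue [8, 27, 43] -> pop 8, enqueue [6], visited so far: [2, 29, 9, 45, 8]
  queue [27, 43, 6] -> pop 27, enqueue [15], visited so far: [2, 29, 9, 45, 8, 27]
  queue [43, 6, 15] -> pop 43, enqueue [none], visited so far: [2, 29, 9, 45, 8, 27, 43]
  queue [6, 15] -> pop 6, enqueue [none], visited so far: [2, 29, 9, 45, 8, 27, 43, 6]
  queue [15] -> pop 15, enqueue [21], visited so far: [2, 29, 9, 45, 8, 27, 43, 6, 15]
  queue [21] -> pop 21, enqueue [none], visited so far: [2, 29, 9, 45, 8, 27, 43, 6, 15, 21]
Result: [2, 29, 9, 45, 8, 27, 43, 6, 15, 21]


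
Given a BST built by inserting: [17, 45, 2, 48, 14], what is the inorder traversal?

Tree insertion order: [17, 45, 2, 48, 14]
Tree (level-order array): [17, 2, 45, None, 14, None, 48]
Inorder traversal: [2, 14, 17, 45, 48]


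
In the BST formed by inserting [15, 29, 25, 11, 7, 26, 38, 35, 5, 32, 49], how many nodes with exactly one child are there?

Tree built from: [15, 29, 25, 11, 7, 26, 38, 35, 5, 32, 49]
Tree (level-order array): [15, 11, 29, 7, None, 25, 38, 5, None, None, 26, 35, 49, None, None, None, None, 32]
Rule: These are nodes with exactly 1 non-null child.
Per-node child counts:
  node 15: 2 child(ren)
  node 11: 1 child(ren)
  node 7: 1 child(ren)
  node 5: 0 child(ren)
  node 29: 2 child(ren)
  node 25: 1 child(ren)
  node 26: 0 child(ren)
  node 38: 2 child(ren)
  node 35: 1 child(ren)
  node 32: 0 child(ren)
  node 49: 0 child(ren)
Matching nodes: [11, 7, 25, 35]
Count of nodes with exactly one child: 4


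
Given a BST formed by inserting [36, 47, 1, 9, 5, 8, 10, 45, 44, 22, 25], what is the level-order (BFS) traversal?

Tree insertion order: [36, 47, 1, 9, 5, 8, 10, 45, 44, 22, 25]
Tree (level-order array): [36, 1, 47, None, 9, 45, None, 5, 10, 44, None, None, 8, None, 22, None, None, None, None, None, 25]
BFS from the root, enqueuing left then right child of each popped node:
  queue [36] -> pop 36, enqueue [1, 47], visited so far: [36]
  queue [1, 47] -> pop 1, enqueue [9], visited so far: [36, 1]
  queue [47, 9] -> pop 47, enqueue [45], visited so far: [36, 1, 47]
  queue [9, 45] -> pop 9, enqueue [5, 10], visited so far: [36, 1, 47, 9]
  queue [45, 5, 10] -> pop 45, enqueue [44], visited so far: [36, 1, 47, 9, 45]
  queue [5, 10, 44] -> pop 5, enqueue [8], visited so far: [36, 1, 47, 9, 45, 5]
  queue [10, 44, 8] -> pop 10, enqueue [22], visited so far: [36, 1, 47, 9, 45, 5, 10]
  queue [44, 8, 22] -> pop 44, enqueue [none], visited so far: [36, 1, 47, 9, 45, 5, 10, 44]
  queue [8, 22] -> pop 8, enqueue [none], visited so far: [36, 1, 47, 9, 45, 5, 10, 44, 8]
  queue [22] -> pop 22, enqueue [25], visited so far: [36, 1, 47, 9, 45, 5, 10, 44, 8, 22]
  queue [25] -> pop 25, enqueue [none], visited so far: [36, 1, 47, 9, 45, 5, 10, 44, 8, 22, 25]
Result: [36, 1, 47, 9, 45, 5, 10, 44, 8, 22, 25]


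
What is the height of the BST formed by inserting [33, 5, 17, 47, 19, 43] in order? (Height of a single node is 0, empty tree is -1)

Insertion order: [33, 5, 17, 47, 19, 43]
Tree (level-order array): [33, 5, 47, None, 17, 43, None, None, 19]
Compute height bottom-up (empty subtree = -1):
  height(19) = 1 + max(-1, -1) = 0
  height(17) = 1 + max(-1, 0) = 1
  height(5) = 1 + max(-1, 1) = 2
  height(43) = 1 + max(-1, -1) = 0
  height(47) = 1 + max(0, -1) = 1
  height(33) = 1 + max(2, 1) = 3
Height = 3


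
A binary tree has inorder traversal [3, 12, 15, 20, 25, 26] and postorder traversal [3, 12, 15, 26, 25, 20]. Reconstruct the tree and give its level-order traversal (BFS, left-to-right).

Inorder:   [3, 12, 15, 20, 25, 26]
Postorder: [3, 12, 15, 26, 25, 20]
Algorithm: postorder visits root last, so walk postorder right-to-left;
each value is the root of the current inorder slice — split it at that
value, recurse on the right subtree first, then the left.
Recursive splits:
  root=20; inorder splits into left=[3, 12, 15], right=[25, 26]
  root=25; inorder splits into left=[], right=[26]
  root=26; inorder splits into left=[], right=[]
  root=15; inorder splits into left=[3, 12], right=[]
  root=12; inorder splits into left=[3], right=[]
  root=3; inorder splits into left=[], right=[]
Reconstructed level-order: [20, 15, 25, 12, 26, 3]


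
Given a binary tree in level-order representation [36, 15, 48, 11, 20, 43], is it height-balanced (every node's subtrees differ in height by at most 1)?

Tree (level-order array): [36, 15, 48, 11, 20, 43]
Definition: a tree is height-balanced if, at every node, |h(left) - h(right)| <= 1 (empty subtree has height -1).
Bottom-up per-node check:
  node 11: h_left=-1, h_right=-1, diff=0 [OK], height=0
  node 20: h_left=-1, h_right=-1, diff=0 [OK], height=0
  node 15: h_left=0, h_right=0, diff=0 [OK], height=1
  node 43: h_left=-1, h_right=-1, diff=0 [OK], height=0
  node 48: h_left=0, h_right=-1, diff=1 [OK], height=1
  node 36: h_left=1, h_right=1, diff=0 [OK], height=2
All nodes satisfy the balance condition.
Result: Balanced


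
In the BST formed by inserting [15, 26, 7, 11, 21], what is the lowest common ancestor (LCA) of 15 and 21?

Tree insertion order: [15, 26, 7, 11, 21]
Tree (level-order array): [15, 7, 26, None, 11, 21]
In a BST, the LCA of p=15, q=21 is the first node v on the
root-to-leaf path with p <= v <= q (go left if both < v, right if both > v).
Walk from root:
  at 15: 15 <= 15 <= 21, this is the LCA
LCA = 15


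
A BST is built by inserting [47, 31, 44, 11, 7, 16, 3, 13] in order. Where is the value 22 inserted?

Starting tree (level order): [47, 31, None, 11, 44, 7, 16, None, None, 3, None, 13]
Insertion path: 47 -> 31 -> 11 -> 16
Result: insert 22 as right child of 16
Final tree (level order): [47, 31, None, 11, 44, 7, 16, None, None, 3, None, 13, 22]


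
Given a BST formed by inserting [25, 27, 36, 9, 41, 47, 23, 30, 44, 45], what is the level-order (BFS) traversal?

Tree insertion order: [25, 27, 36, 9, 41, 47, 23, 30, 44, 45]
Tree (level-order array): [25, 9, 27, None, 23, None, 36, None, None, 30, 41, None, None, None, 47, 44, None, None, 45]
BFS from the root, enqueuing left then right child of each popped node:
  queue [25] -> pop 25, enqueue [9, 27], visited so far: [25]
  queue [9, 27] -> pop 9, enqueue [23], visited so far: [25, 9]
  queue [27, 23] -> pop 27, enqueue [36], visited so far: [25, 9, 27]
  queue [23, 36] -> pop 23, enqueue [none], visited so far: [25, 9, 27, 23]
  queue [36] -> pop 36, enqueue [30, 41], visited so far: [25, 9, 27, 23, 36]
  queue [30, 41] -> pop 30, enqueue [none], visited so far: [25, 9, 27, 23, 36, 30]
  queue [41] -> pop 41, enqueue [47], visited so far: [25, 9, 27, 23, 36, 30, 41]
  queue [47] -> pop 47, enqueue [44], visited so far: [25, 9, 27, 23, 36, 30, 41, 47]
  queue [44] -> pop 44, enqueue [45], visited so far: [25, 9, 27, 23, 36, 30, 41, 47, 44]
  queue [45] -> pop 45, enqueue [none], visited so far: [25, 9, 27, 23, 36, 30, 41, 47, 44, 45]
Result: [25, 9, 27, 23, 36, 30, 41, 47, 44, 45]


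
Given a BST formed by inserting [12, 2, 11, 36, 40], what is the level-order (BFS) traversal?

Tree insertion order: [12, 2, 11, 36, 40]
Tree (level-order array): [12, 2, 36, None, 11, None, 40]
BFS from the root, enqueuing left then right child of each popped node:
  queue [12] -> pop 12, enqueue [2, 36], visited so far: [12]
  queue [2, 36] -> pop 2, enqueue [11], visited so far: [12, 2]
  queue [36, 11] -> pop 36, enqueue [40], visited so far: [12, 2, 36]
  queue [11, 40] -> pop 11, enqueue [none], visited so far: [12, 2, 36, 11]
  queue [40] -> pop 40, enqueue [none], visited so far: [12, 2, 36, 11, 40]
Result: [12, 2, 36, 11, 40]


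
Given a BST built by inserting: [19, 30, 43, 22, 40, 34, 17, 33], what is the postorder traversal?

Tree insertion order: [19, 30, 43, 22, 40, 34, 17, 33]
Tree (level-order array): [19, 17, 30, None, None, 22, 43, None, None, 40, None, 34, None, 33]
Postorder traversal: [17, 22, 33, 34, 40, 43, 30, 19]


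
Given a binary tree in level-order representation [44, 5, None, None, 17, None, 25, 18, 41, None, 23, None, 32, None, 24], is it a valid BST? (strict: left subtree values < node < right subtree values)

Level-order array: [44, 5, None, None, 17, None, 25, 18, 41, None, 23, None, 32, None, 24]
Validate using subtree bounds (lo, hi): at each node, require lo < value < hi,
then recurse left with hi=value and right with lo=value.
Preorder trace (stopping at first violation):
  at node 44 with bounds (-inf, +inf): OK
  at node 5 with bounds (-inf, 44): OK
  at node 17 with bounds (5, 44): OK
  at node 25 with bounds (17, 44): OK
  at node 18 with bounds (17, 25): OK
  at node 23 with bounds (18, 25): OK
  at node 24 with bounds (23, 25): OK
  at node 41 with bounds (25, 44): OK
  at node 32 with bounds (41, 44): VIOLATION
Node 32 violates its bound: not (41 < 32 < 44).
Result: Not a valid BST


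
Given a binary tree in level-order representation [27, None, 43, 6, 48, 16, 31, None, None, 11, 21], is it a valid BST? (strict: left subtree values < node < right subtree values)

Level-order array: [27, None, 43, 6, 48, 16, 31, None, None, 11, 21]
Validate using subtree bounds (lo, hi): at each node, require lo < value < hi,
then recurse left with hi=value and right with lo=value.
Preorder trace (stopping at first violation):
  at node 27 with bounds (-inf, +inf): OK
  at node 43 with bounds (27, +inf): OK
  at node 6 with bounds (27, 43): VIOLATION
Node 6 violates its bound: not (27 < 6 < 43).
Result: Not a valid BST


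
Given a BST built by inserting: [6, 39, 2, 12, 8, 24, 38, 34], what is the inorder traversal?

Tree insertion order: [6, 39, 2, 12, 8, 24, 38, 34]
Tree (level-order array): [6, 2, 39, None, None, 12, None, 8, 24, None, None, None, 38, 34]
Inorder traversal: [2, 6, 8, 12, 24, 34, 38, 39]


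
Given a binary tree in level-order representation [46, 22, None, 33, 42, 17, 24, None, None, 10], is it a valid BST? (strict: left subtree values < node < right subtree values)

Level-order array: [46, 22, None, 33, 42, 17, 24, None, None, 10]
Validate using subtree bounds (lo, hi): at each node, require lo < value < hi,
then recurse left with hi=value and right with lo=value.
Preorder trace (stopping at first violation):
  at node 46 with bounds (-inf, +inf): OK
  at node 22 with bounds (-inf, 46): OK
  at node 33 with bounds (-inf, 22): VIOLATION
Node 33 violates its bound: not (-inf < 33 < 22).
Result: Not a valid BST


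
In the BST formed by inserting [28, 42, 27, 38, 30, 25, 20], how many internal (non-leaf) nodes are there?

Tree built from: [28, 42, 27, 38, 30, 25, 20]
Tree (level-order array): [28, 27, 42, 25, None, 38, None, 20, None, 30]
Rule: An internal node has at least one child.
Per-node child counts:
  node 28: 2 child(ren)
  node 27: 1 child(ren)
  node 25: 1 child(ren)
  node 20: 0 child(ren)
  node 42: 1 child(ren)
  node 38: 1 child(ren)
  node 30: 0 child(ren)
Matching nodes: [28, 27, 25, 42, 38]
Count of internal (non-leaf) nodes: 5


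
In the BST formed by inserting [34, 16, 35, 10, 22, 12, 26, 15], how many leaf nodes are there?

Tree built from: [34, 16, 35, 10, 22, 12, 26, 15]
Tree (level-order array): [34, 16, 35, 10, 22, None, None, None, 12, None, 26, None, 15]
Rule: A leaf has 0 children.
Per-node child counts:
  node 34: 2 child(ren)
  node 16: 2 child(ren)
  node 10: 1 child(ren)
  node 12: 1 child(ren)
  node 15: 0 child(ren)
  node 22: 1 child(ren)
  node 26: 0 child(ren)
  node 35: 0 child(ren)
Matching nodes: [15, 26, 35]
Count of leaf nodes: 3


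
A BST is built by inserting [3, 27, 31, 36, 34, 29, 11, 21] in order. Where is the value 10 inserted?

Starting tree (level order): [3, None, 27, 11, 31, None, 21, 29, 36, None, None, None, None, 34]
Insertion path: 3 -> 27 -> 11
Result: insert 10 as left child of 11
Final tree (level order): [3, None, 27, 11, 31, 10, 21, 29, 36, None, None, None, None, None, None, 34]


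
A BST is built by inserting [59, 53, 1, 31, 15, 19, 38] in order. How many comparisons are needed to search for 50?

Search path for 50: 59 -> 53 -> 1 -> 31 -> 38
Found: False
Comparisons: 5


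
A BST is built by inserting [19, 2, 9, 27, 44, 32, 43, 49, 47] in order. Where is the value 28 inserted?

Starting tree (level order): [19, 2, 27, None, 9, None, 44, None, None, 32, 49, None, 43, 47]
Insertion path: 19 -> 27 -> 44 -> 32
Result: insert 28 as left child of 32
Final tree (level order): [19, 2, 27, None, 9, None, 44, None, None, 32, 49, 28, 43, 47]


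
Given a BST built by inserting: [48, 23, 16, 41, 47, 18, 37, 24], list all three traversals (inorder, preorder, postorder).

Tree insertion order: [48, 23, 16, 41, 47, 18, 37, 24]
Tree (level-order array): [48, 23, None, 16, 41, None, 18, 37, 47, None, None, 24]
Inorder (L, root, R): [16, 18, 23, 24, 37, 41, 47, 48]
Preorder (root, L, R): [48, 23, 16, 18, 41, 37, 24, 47]
Postorder (L, R, root): [18, 16, 24, 37, 47, 41, 23, 48]


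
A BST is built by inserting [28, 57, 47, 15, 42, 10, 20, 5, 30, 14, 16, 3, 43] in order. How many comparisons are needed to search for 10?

Search path for 10: 28 -> 15 -> 10
Found: True
Comparisons: 3


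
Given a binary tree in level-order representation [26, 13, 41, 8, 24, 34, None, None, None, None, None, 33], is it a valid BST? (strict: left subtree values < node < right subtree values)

Level-order array: [26, 13, 41, 8, 24, 34, None, None, None, None, None, 33]
Validate using subtree bounds (lo, hi): at each node, require lo < value < hi,
then recurse left with hi=value and right with lo=value.
Preorder trace (stopping at first violation):
  at node 26 with bounds (-inf, +inf): OK
  at node 13 with bounds (-inf, 26): OK
  at node 8 with bounds (-inf, 13): OK
  at node 24 with bounds (13, 26): OK
  at node 41 with bounds (26, +inf): OK
  at node 34 with bounds (26, 41): OK
  at node 33 with bounds (26, 34): OK
No violation found at any node.
Result: Valid BST


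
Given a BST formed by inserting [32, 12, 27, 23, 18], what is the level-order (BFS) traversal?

Tree insertion order: [32, 12, 27, 23, 18]
Tree (level-order array): [32, 12, None, None, 27, 23, None, 18]
BFS from the root, enqueuing left then right child of each popped node:
  queue [32] -> pop 32, enqueue [12], visited so far: [32]
  queue [12] -> pop 12, enqueue [27], visited so far: [32, 12]
  queue [27] -> pop 27, enqueue [23], visited so far: [32, 12, 27]
  queue [23] -> pop 23, enqueue [18], visited so far: [32, 12, 27, 23]
  queue [18] -> pop 18, enqueue [none], visited so far: [32, 12, 27, 23, 18]
Result: [32, 12, 27, 23, 18]


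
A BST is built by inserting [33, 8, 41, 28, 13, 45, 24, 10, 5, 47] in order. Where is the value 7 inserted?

Starting tree (level order): [33, 8, 41, 5, 28, None, 45, None, None, 13, None, None, 47, 10, 24]
Insertion path: 33 -> 8 -> 5
Result: insert 7 as right child of 5
Final tree (level order): [33, 8, 41, 5, 28, None, 45, None, 7, 13, None, None, 47, None, None, 10, 24]


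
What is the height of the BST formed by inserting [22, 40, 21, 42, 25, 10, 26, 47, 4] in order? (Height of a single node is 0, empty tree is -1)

Insertion order: [22, 40, 21, 42, 25, 10, 26, 47, 4]
Tree (level-order array): [22, 21, 40, 10, None, 25, 42, 4, None, None, 26, None, 47]
Compute height bottom-up (empty subtree = -1):
  height(4) = 1 + max(-1, -1) = 0
  height(10) = 1 + max(0, -1) = 1
  height(21) = 1 + max(1, -1) = 2
  height(26) = 1 + max(-1, -1) = 0
  height(25) = 1 + max(-1, 0) = 1
  height(47) = 1 + max(-1, -1) = 0
  height(42) = 1 + max(-1, 0) = 1
  height(40) = 1 + max(1, 1) = 2
  height(22) = 1 + max(2, 2) = 3
Height = 3


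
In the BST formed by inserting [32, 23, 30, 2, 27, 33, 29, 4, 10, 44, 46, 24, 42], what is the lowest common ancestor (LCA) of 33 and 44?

Tree insertion order: [32, 23, 30, 2, 27, 33, 29, 4, 10, 44, 46, 24, 42]
Tree (level-order array): [32, 23, 33, 2, 30, None, 44, None, 4, 27, None, 42, 46, None, 10, 24, 29]
In a BST, the LCA of p=33, q=44 is the first node v on the
root-to-leaf path with p <= v <= q (go left if both < v, right if both > v).
Walk from root:
  at 32: both 33 and 44 > 32, go right
  at 33: 33 <= 33 <= 44, this is the LCA
LCA = 33


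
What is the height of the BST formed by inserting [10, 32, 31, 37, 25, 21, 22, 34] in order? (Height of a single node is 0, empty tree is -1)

Insertion order: [10, 32, 31, 37, 25, 21, 22, 34]
Tree (level-order array): [10, None, 32, 31, 37, 25, None, 34, None, 21, None, None, None, None, 22]
Compute height bottom-up (empty subtree = -1):
  height(22) = 1 + max(-1, -1) = 0
  height(21) = 1 + max(-1, 0) = 1
  height(25) = 1 + max(1, -1) = 2
  height(31) = 1 + max(2, -1) = 3
  height(34) = 1 + max(-1, -1) = 0
  height(37) = 1 + max(0, -1) = 1
  height(32) = 1 + max(3, 1) = 4
  height(10) = 1 + max(-1, 4) = 5
Height = 5


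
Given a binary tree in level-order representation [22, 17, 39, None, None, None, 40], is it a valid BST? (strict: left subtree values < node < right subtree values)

Level-order array: [22, 17, 39, None, None, None, 40]
Validate using subtree bounds (lo, hi): at each node, require lo < value < hi,
then recurse left with hi=value and right with lo=value.
Preorder trace (stopping at first violation):
  at node 22 with bounds (-inf, +inf): OK
  at node 17 with bounds (-inf, 22): OK
  at node 39 with bounds (22, +inf): OK
  at node 40 with bounds (39, +inf): OK
No violation found at any node.
Result: Valid BST
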